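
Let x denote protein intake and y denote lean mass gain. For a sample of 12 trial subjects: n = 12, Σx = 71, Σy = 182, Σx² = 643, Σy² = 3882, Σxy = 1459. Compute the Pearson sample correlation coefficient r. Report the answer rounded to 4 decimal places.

0.7643

Numerator: nΣxy − (Σx)(Σy) = 12·1459 − (71)(182) = 4586
Denominator: √[(nΣx²−(Σx)²)(nΣy²−(Σy)²)]
  nΣx²−(Σx)² = 12·643 − 5041 = 2675;  nΣy²−(Σy)² = 12·3882 − 33124 = 13460
  √(2675·13460) = √36005500 = 6000.4583
r = 4586 / 6000.4583 = 0.7643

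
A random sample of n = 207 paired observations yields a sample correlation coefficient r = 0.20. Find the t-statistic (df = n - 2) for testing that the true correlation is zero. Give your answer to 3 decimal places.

2.923

1 − r² = 1 − 0.0400 = 0.9600;  √(1−r²) = 0.979796
√(n−2) = √205 = 14.317821
t = r·√(n−2)/√(1−r²) = 0.20 · 14.317821 / 0.979796 = 2.923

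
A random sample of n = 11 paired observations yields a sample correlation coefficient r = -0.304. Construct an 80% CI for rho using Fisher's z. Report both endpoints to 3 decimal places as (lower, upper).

(-0.645, 0.138)

Fisher z: z_r = atanh(r) = ½·ln((1+(-0.304))/(1−(-0.304))) = -0.313921
SE(z) = 1/√(n−3) = 1/√8 = 0.353553
80% ⇒ z* = 1.282; margin = 1.282·0.353553 = 0.453255
CI on z-scale: (-0.767176, 0.139334)
Back-transform: tanh(-0.767176) = -0.645284, tanh(0.139334) = 0.138439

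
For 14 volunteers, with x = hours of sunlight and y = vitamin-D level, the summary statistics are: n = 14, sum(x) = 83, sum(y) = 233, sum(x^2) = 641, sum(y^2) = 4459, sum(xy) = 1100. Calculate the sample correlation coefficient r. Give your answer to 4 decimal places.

-0.9563

S_xy = nΣxy − ΣxΣy = 14·1100 − 83·233 = 15400 − 19339 = -3939
S_xx = nΣx² − (Σx)² = 14·641 − 83² = 8974 − 6889 = 2085
S_yy = nΣy² − (Σy)² = 14·4459 − 233² = 62426 − 54289 = 8137
r = S_xy / √(S_xx·S_yy) = -3939 / √(2085·8137) = -3939 / √16965645 = -3939 / 4118.9374 = -0.9563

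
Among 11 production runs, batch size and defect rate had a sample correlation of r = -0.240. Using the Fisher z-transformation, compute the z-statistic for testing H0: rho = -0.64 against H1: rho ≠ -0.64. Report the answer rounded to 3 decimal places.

Fisher z: atanh(-0.240) = -0.244774, atanh(-0.64) = -0.758174
z = (z_r − z_0)·√(n−3) = (-0.244774 − (-0.758174))·√8 = 0.513400 · 2.828427 = 1.452

1.452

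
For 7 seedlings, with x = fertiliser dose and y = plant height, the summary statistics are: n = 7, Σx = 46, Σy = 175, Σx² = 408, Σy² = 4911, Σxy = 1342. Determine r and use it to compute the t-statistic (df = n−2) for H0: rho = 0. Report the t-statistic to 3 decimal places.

S_xy = nΣxy − ΣxΣy = 7·1342 − 46·175 = 9394 − 8050 = 1344
S_xx = nΣx² − (Σx)² = 7·408 − 46² = 2856 − 2116 = 740
S_yy = nΣy² − (Σy)² = 7·4911 − 175² = 34377 − 30625 = 3752
r = S_xy / √(S_xx·S_yy) = 1344 / √(740·3752) = 1344 / √2776480 = 1344 / 1666.2773 = 0.8066
t = r·√(n−2)/√(1−r²) = 0.8066·√5 / √(1−0.650604) = 1.803612 / 0.591097 = 3.051

3.051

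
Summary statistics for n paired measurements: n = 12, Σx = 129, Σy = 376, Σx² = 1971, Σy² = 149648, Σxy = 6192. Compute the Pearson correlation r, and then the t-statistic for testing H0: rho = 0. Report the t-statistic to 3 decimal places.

S_xy = nΣxy − ΣxΣy = 12·6192 − 129·376 = 74304 − 48504 = 25800
S_xx = nΣx² − (Σx)² = 12·1971 − 129² = 23652 − 16641 = 7011
S_yy = nΣy² − (Σy)² = 12·149648 − 376² = 1795776 − 141376 = 1654400
r = S_xy / √(S_xx·S_yy) = 25800 / √(7011·1654400) = 25800 / √11598998400 = 25800 / 107698.6462 = 0.2396
t = r·√(n−2)/√(1−r²) = 0.2396·√10 / √(1−0.057408) = 0.757682 / 0.970872 = 0.780

0.780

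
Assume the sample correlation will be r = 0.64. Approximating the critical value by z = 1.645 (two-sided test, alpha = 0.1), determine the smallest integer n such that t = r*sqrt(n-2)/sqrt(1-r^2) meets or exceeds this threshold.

6

r√(n−2)/√(1−r²) ≥ 1.645  ⇔  n−2 ≥ (1.645)²·(1−r²)/r²
(1−r²)/r² = (1−0.4096)/0.4096 = 1.4414
n ≥ 2 + 2.706025·1.4414 = 2 + 3.9005 = 5.9005
⌈5.9005⌉ = 6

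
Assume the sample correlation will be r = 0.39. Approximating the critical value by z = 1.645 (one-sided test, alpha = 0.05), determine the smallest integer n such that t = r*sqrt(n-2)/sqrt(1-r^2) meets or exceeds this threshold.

18

r√(n−2)/√(1−r²) ≥ 1.645  ⇔  n−2 ≥ (1.645)²·(1−r²)/r²
(1−r²)/r² = (1−0.1521)/0.1521 = 5.5746
n ≥ 2 + 2.706025·5.5746 = 2 + 15.0850 = 17.0850
⌈17.0850⌉ = 18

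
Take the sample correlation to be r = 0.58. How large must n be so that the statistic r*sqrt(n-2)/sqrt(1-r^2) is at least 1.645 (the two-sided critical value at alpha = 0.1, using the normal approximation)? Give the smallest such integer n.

8

Need r·√(n−2)/√(1−r²) ≥ 1.645
√(n−2) ≥ 1.645·√(1−0.3364) / 0.58 = 1.645·0.814616 / 0.58 = 2.3104
n−2 ≥ 5.3379  ⇒  n ≥ 7.3379
Smallest integer n = 8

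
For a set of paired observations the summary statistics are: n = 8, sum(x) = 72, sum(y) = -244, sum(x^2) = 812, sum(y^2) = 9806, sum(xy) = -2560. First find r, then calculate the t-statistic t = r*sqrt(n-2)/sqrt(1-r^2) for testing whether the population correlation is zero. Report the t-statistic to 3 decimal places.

S_xy = nΣxy − ΣxΣy = 8·(-2560) − 72·(-244) = -20480 − (-17568) = -2912
S_xx = nΣx² − (Σx)² = 8·812 − 72² = 6496 − 5184 = 1312
S_yy = nΣy² − (Σy)² = 8·9806 − (-244)² = 78448 − 59536 = 18912
r = S_xy / √(S_xx·S_yy) = -2912 / √(1312·18912) = -2912 / √24812544 = -2912 / 4981.2191 = -0.5846
t = r·√(n−2)/√(1−r²) = -0.5846·√6 / √(1−0.341757) = -1.431972 / 0.811322 = -1.765

-1.765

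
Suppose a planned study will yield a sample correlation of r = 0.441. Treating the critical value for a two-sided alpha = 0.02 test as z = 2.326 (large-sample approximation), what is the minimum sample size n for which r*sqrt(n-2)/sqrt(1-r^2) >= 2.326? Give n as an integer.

25

r√(n−2)/√(1−r²) ≥ 2.326  ⇔  n−2 ≥ (2.326)²·(1−r²)/r²
(1−r²)/r² = (1−0.194481)/0.194481 = 4.1419
n ≥ 2 + 5.410276·4.1419 = 2 + 22.4088 = 24.4088
⌈24.4088⌉ = 25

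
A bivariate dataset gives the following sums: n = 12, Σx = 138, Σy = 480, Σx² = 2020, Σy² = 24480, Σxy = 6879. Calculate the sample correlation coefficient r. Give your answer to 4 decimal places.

S_xy = nΣxy − ΣxΣy = 12·6879 − 138·480 = 82548 − 66240 = 16308
S_xx = nΣx² − (Σx)² = 12·2020 − 138² = 24240 − 19044 = 5196
S_yy = nΣy² − (Σy)² = 12·24480 − 480² = 293760 − 230400 = 63360
r = S_xy / √(S_xx·S_yy) = 16308 / √(5196·63360) = 16308 / √329218560 = 16308 / 18144.3809 = 0.8988

0.8988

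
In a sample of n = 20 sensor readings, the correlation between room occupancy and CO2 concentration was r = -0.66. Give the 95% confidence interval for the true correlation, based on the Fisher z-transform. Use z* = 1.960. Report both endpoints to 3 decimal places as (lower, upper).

Fisher z: z_r = atanh(r) = ½·ln((1+(-0.66))/(1−(-0.66))) = -0.792814
SE(z) = 1/√(n−3) = 1/√17 = 0.242536
95% ⇒ z* = 1.960; margin = 1.960·0.242536 = 0.475371
CI on z-scale: (-1.268185, -0.317443)
Back-transform: tanh(-1.268185) = -0.853305, tanh(-0.317443) = -0.307193

(-0.853, -0.307)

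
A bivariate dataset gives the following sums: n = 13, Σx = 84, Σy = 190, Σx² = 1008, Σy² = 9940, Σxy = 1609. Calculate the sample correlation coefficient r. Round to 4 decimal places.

S_xy = nΣxy − ΣxΣy = 13·1609 − 84·190 = 20917 − 15960 = 4957
S_xx = nΣx² − (Σx)² = 13·1008 − 84² = 13104 − 7056 = 6048
S_yy = nΣy² − (Σy)² = 13·9940 − 190² = 129220 − 36100 = 93120
r = S_xy / √(S_xx·S_yy) = 4957 / √(6048·93120) = 4957 / √563189760 = 4957 / 23731.6194 = 0.2089

0.2089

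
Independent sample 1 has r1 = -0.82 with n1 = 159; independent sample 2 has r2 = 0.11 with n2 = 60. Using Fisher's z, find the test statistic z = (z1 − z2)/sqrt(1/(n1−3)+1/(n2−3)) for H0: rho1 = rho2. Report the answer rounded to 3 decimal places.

-8.188

z1 = atanh(-0.82) = -1.156817,  z2 = atanh(0.11) = 0.110447
SE = √(1/(n1−3) + 1/(n2−3)) = √(1/156 + 1/57) = √(0.0064103 + 0.0175439) = √0.0239542 = 0.154771
z = (z1 − z2)/SE = (-1.156817 − 0.110447) / 0.154771 = -1.267264 / 0.154771 = -8.188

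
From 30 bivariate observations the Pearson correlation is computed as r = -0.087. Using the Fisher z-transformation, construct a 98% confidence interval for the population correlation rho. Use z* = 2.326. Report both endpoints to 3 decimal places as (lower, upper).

Fisher z: z_r = atanh(r) = ½·ln((1+(-0.087))/(1−(-0.087))) = -0.087221
SE(z) = 1/√(n−3) = 1/√27 = 0.192450
98% ⇒ z* = 2.326; margin = 2.326·0.192450 = 0.447639
CI on z-scale: (-0.534860, 0.360418)
Back-transform: tanh(-0.534860) = -0.489087, tanh(0.360418) = 0.345582

(-0.489, 0.346)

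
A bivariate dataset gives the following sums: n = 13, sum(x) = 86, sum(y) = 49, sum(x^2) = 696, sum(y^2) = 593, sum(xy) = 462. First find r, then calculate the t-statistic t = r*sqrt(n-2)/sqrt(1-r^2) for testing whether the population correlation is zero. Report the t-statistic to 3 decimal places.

S_xy = nΣxy − ΣxΣy = 13·462 − 86·49 = 6006 − 4214 = 1792
S_xx = nΣx² − (Σx)² = 13·696 − 86² = 9048 − 7396 = 1652
S_yy = nΣy² − (Σy)² = 13·593 − 49² = 7709 − 2401 = 5308
r = S_xy / √(S_xx·S_yy) = 1792 / √(1652·5308) = 1792 / √8768816 = 1792 / 2961.2187 = 0.6052
t = r·√(n−2)/√(1−r²) = 0.6052·√11 / √(1−0.366267) = 2.007221 / 0.796073 = 2.521

2.521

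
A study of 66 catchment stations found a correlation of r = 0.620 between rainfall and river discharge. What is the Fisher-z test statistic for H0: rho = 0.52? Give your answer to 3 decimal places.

Fisher z: atanh(0.620) = 0.725005, atanh(0.52) = 0.576340
z = (z_r − z_0)·√(n−3) = (0.725005 − 0.576340)·√63 = 0.148665 · 7.937254 = 1.180

1.180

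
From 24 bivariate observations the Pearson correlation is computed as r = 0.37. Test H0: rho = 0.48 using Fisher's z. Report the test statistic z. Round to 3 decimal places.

Fisher z: atanh(0.37) = 0.388423, atanh(0.48) = 0.522984
z = (z_r − z_0)·√(n−3) = (0.388423 − 0.522984)·√21 = -0.134561 · 4.582576 = -0.617

-0.617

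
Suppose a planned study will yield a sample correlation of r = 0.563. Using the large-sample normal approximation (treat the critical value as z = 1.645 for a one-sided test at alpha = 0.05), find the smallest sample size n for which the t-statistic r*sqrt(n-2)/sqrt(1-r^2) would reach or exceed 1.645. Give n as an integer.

8

r√(n−2)/√(1−r²) ≥ 1.645  ⇔  n−2 ≥ (1.645)²·(1−r²)/r²
(1−r²)/r² = (1−0.316969)/0.316969 = 2.1549
n ≥ 2 + 2.706025·2.1549 = 2 + 5.8312 = 7.8312
⌈7.8312⌉ = 8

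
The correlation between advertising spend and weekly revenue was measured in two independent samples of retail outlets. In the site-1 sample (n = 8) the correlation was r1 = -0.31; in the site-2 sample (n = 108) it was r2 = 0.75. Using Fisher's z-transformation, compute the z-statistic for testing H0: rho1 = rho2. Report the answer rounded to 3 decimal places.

-2.826

z1 = atanh(-0.31) = -0.320545,  z2 = atanh(0.75) = 0.972955
SE = √(1/(n1−3) + 1/(n2−3)) = √(1/5 + 1/105) = √(0.2000000 + 0.0095238) = √0.2095238 = 0.457738
z = (z1 − z2)/SE = (-0.320545 − 0.972955) / 0.457738 = -1.293500 / 0.457738 = -2.826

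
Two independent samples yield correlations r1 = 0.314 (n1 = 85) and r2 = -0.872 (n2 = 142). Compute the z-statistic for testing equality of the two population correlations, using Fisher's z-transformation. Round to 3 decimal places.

11.967

Fisher z-transforms: z1 = atanh(0.314) = 0.324977, z2 = atanh(-0.872) = -1.341366; difference d = 1.666343
Var(d) = 1/82 + 1/139 = 0.0121951 + 0.0071942 = 0.0193893
z = d/√Var(d) = 1.666343 / √0.0193893 = 1.666343 / 0.139245 = 11.967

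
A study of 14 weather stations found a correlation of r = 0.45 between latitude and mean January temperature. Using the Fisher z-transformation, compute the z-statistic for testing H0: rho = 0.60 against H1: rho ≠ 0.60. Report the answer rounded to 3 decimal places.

-0.691

Fisher z: atanh(0.45) = 0.484700, atanh(0.60) = 0.693147
z = (z_r − z_0)·√(n−3) = (0.484700 − 0.693147)·√11 = -0.208447 · 3.316625 = -0.691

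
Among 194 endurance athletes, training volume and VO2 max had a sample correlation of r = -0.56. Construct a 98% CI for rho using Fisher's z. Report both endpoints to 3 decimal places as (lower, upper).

Fisher z: z_r = atanh(r) = ½·ln((1+(-0.56))/(1−(-0.56))) = -0.632833
SE(z) = 1/√(n−3) = 1/√191 = 0.072357
98% ⇒ z* = 2.326; margin = 2.326·0.072357 = 0.168302
CI on z-scale: (-0.801135, -0.464531)
Back-transform: tanh(-0.801135) = -0.664671, tanh(-0.464531) = -0.433770

(-0.665, -0.434)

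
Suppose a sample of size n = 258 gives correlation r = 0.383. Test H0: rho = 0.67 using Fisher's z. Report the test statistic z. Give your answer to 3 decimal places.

z_r = atanh(0.383) = 0.403571,  z_0 = atanh(0.67) = 0.810743
SE = 1/√(n−3) = 1/√255 = 0.062622
z = (z_r − z_0)/SE = (0.403571 − 0.810743) / 0.062622 = -0.407172 / 0.062622 = -6.502

-6.502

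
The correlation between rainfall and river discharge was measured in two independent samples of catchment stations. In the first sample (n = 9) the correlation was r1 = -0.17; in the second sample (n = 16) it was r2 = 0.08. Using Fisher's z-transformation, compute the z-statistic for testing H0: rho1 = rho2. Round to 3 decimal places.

-0.510

Fisher z-transforms: z1 = atanh(-0.17) = -0.171667, z2 = atanh(0.08) = 0.080171; difference d = -0.251838
Var(d) = 1/6 + 1/13 = 0.1666667 + 0.0769231 = 0.2435898
z = d/√Var(d) = -0.251838 / √0.2435898 = -0.251838 / 0.493548 = -0.510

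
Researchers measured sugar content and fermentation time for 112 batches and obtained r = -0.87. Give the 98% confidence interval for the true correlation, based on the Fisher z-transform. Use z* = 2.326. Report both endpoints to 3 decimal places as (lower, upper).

(-0.915, -0.804)

Fisher z: z_r = atanh(r) = ½·ln((1+(-0.87))/(1−(-0.87))) = -1.333080
SE(z) = 1/√(n−3) = 1/√109 = 0.095783
98% ⇒ z* = 2.326; margin = 2.326·0.095783 = 0.222791
CI on z-scale: (-1.555871, -1.110289)
Back-transform: tanh(-1.555871) = -0.914749, tanh(-1.110289) = -0.804165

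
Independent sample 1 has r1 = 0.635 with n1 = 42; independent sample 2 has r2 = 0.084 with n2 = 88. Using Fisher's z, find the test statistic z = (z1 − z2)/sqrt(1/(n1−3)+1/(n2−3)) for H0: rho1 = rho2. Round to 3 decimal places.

3.441

Fisher z-transforms: z1 = atanh(0.635) = 0.749750, z2 = atanh(0.084) = 0.084198; difference d = 0.665552
Var(d) = 1/39 + 1/85 = 0.0256410 + 0.0117647 = 0.0374057
z = d/√Var(d) = 0.665552 / √0.0374057 = 0.665552 / 0.193406 = 3.441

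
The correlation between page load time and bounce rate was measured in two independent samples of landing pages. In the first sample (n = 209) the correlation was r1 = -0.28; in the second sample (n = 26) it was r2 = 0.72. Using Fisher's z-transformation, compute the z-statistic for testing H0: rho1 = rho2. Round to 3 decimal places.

Fisher z-transforms: z1 = atanh(-0.28) = -0.287682, z2 = atanh(0.72) = 0.907645; difference d = -1.195327
Var(d) = 1/206 + 1/23 = 0.0048544 + 0.0434783 = 0.0483327
z = d/√Var(d) = -1.195327 / √0.0483327 = -1.195327 / 0.219847 = -5.437

-5.437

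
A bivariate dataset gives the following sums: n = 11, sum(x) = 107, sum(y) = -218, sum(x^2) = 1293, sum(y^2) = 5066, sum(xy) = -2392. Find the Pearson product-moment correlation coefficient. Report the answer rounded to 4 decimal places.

S_xy = nΣxy − ΣxΣy = 11·(-2392) − 107·(-218) = -26312 − (-23326) = -2986
S_xx = nΣx² − (Σx)² = 11·1293 − 107² = 14223 − 11449 = 2774
S_yy = nΣy² − (Σy)² = 11·5066 − (-218)² = 55726 − 47524 = 8202
r = S_xy / √(S_xx·S_yy) = -2986 / √(2774·8202) = -2986 / √22752348 = -2986 / 4769.9421 = -0.6260

-0.6260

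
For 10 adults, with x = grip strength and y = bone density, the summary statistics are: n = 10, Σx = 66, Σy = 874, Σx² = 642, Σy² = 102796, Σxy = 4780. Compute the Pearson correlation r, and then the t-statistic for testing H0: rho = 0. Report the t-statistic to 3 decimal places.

-1.322

S_xy = nΣxy − ΣxΣy = 10·4780 − 66·874 = 47800 − 57684 = -9884
S_xx = nΣx² − (Σx)² = 10·642 − 66² = 6420 − 4356 = 2064
S_yy = nΣy² − (Σy)² = 10·102796 − 874² = 1027960 − 763876 = 264084
r = S_xy / √(S_xx·S_yy) = -9884 / √(2064·264084) = -9884 / √545069376 = -9884 / 23346.7209 = -0.4234
t = r·√(n−2)/√(1−r²) = -0.4234·√8 / √(1−0.179268) = -1.197556 / 0.905943 = -1.322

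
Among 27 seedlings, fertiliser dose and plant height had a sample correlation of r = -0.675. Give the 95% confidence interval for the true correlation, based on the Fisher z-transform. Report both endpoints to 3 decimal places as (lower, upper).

z_r = atanh(-0.675) = -0.819872;  SE = 1/√(n−3) = 1/√24 = 0.204124
z-limits: -0.819872 ± 1.960·0.204124 = -0.819872 ± 0.400083 = [-1.219955, -0.419789]
ρ-limits: (tanh -1.219955, tanh -0.419789) = (-0.840, -0.397)

(-0.840, -0.397)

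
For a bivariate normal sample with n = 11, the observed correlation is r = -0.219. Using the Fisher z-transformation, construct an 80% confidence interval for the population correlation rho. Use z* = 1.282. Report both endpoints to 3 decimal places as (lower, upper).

Fisher z: z_r = atanh(r) = ½·ln((1+(-0.219))/(1−(-0.219))) = -0.222605
SE(z) = 1/√(n−3) = 1/√8 = 0.353553
80% ⇒ z* = 1.282; margin = 1.282·0.353553 = 0.453255
CI on z-scale: (-0.675860, 0.230650)
Back-transform: tanh(-0.675860) = -0.588821, tanh(0.230650) = 0.226645

(-0.589, 0.227)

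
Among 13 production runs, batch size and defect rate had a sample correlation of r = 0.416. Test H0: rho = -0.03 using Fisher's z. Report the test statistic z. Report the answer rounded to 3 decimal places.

1.495

z_r = atanh(0.416) = 0.442845,  z_0 = atanh(-0.03) = -0.030009
SE = 1/√(n−3) = 1/√10 = 0.316228
z = (z_r − z_0)/SE = (0.442845 − (-0.030009)) / 0.316228 = 0.472854 / 0.316228 = 1.495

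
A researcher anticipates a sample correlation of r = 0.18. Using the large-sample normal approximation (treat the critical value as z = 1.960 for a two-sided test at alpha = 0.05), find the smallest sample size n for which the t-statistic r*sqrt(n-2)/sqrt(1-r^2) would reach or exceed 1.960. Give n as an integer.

r√(n−2)/√(1−r²) ≥ 1.960  ⇔  n−2 ≥ (1.960)²·(1−r²)/r²
(1−r²)/r² = (1−0.0324)/0.0324 = 29.8642
n ≥ 2 + 3.8416·29.8642 = 2 + 114.7263 = 116.7263
⌈116.7263⌉ = 117

117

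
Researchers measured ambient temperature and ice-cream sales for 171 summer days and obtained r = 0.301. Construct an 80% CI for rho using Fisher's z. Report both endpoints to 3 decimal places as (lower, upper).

z_r = atanh(0.301) = 0.310619;  SE = 1/√(n−3) = 1/√168 = 0.077152
z-limits: 0.310619 ± 1.282·0.077152 = 0.310619 ± 0.098909 = [0.211710, 0.409528]
ρ-limits: (tanh 0.211710, tanh 0.409528) = (0.209, 0.388)

(0.209, 0.388)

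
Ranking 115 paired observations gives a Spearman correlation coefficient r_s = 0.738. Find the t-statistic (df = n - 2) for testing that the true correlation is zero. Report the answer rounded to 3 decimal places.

t = r_s·√(n−2) / √(1−r_s²) with r_s = 0.738, n = 115
  = 0.738·√113 / √(1 − 0.544644)
  = 0.738·10.630146 / 0.674801
  = 7.845048 / 0.674801 = 11.626

11.626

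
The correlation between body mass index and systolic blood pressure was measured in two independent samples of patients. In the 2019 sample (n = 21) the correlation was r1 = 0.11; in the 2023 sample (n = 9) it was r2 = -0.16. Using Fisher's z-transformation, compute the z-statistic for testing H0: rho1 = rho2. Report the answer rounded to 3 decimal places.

0.577

Fisher z-transforms: z1 = atanh(0.11) = 0.110447, z2 = atanh(-0.16) = -0.161387; difference d = 0.271834
Var(d) = 1/18 + 1/6 = 0.0555556 + 0.1666667 = 0.2222223
z = d/√Var(d) = 0.271834 / √0.2222223 = 0.271834 / 0.471405 = 0.577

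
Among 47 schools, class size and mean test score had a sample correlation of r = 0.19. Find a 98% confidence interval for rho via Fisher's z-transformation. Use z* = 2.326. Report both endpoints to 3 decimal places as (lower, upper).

(-0.157, 0.495)

Fisher z: z_r = atanh(r) = ½·ln((1+0.19)/(1−0.19)) = 0.192337
SE(z) = 1/√(n−3) = 1/√44 = 0.150756
98% ⇒ z* = 2.326; margin = 2.326·0.150756 = 0.350658
CI on z-scale: (-0.158321, 0.542995)
Back-transform: tanh(-0.158321) = -0.157011, tanh(0.542995) = 0.495252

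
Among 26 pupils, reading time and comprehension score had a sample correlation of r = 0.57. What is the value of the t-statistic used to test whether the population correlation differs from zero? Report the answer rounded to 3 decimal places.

3.399

1 − r² = 1 − 0.3249 = 0.6751;  √(1−r²) = 0.821645
√(n−2) = √24 = 4.898979
t = r·√(n−2)/√(1−r²) = 0.57 · 4.898979 / 0.821645 = 3.399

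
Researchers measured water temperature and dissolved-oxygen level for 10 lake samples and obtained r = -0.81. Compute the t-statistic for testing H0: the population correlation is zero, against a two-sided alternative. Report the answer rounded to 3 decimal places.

1 − r² = 1 − 0.6561 = 0.3439;  √(1−r²) = 0.586430
√(n−2) = √8 = 2.828427
t = r·√(n−2)/√(1−r²) = -0.81 · 2.828427 / 0.586430 = -3.907

-3.907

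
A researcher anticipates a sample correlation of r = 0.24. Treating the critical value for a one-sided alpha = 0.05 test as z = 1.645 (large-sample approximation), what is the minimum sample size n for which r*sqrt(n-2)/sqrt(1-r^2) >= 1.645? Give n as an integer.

47

Need r·√(n−2)/√(1−r²) ≥ 1.645
√(n−2) ≥ 1.645·√(1−0.0576) / 0.24 = 1.645·0.970773 / 0.24 = 6.6538
n−2 ≥ 44.2731  ⇒  n ≥ 46.2731
Smallest integer n = 47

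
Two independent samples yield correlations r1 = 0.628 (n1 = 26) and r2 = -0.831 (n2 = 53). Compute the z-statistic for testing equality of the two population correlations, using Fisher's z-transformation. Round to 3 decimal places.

Fisher z-transforms: z1 = atanh(0.628) = 0.738107, z2 = atanh(-0.831) = -1.191359; difference d = 1.929466
Var(d) = 1/23 + 1/50 = 0.0434783 + 0.0200000 = 0.0634783
z = d/√Var(d) = 1.929466 / √0.0634783 = 1.929466 / 0.251949 = 7.658

7.658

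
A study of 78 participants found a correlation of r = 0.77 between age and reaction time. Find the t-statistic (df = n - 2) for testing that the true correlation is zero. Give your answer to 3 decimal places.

1 − r² = 1 − 0.5929 = 0.4071;  √(1−r²) = 0.638044
√(n−2) = √76 = 8.717798
t = r·√(n−2)/√(1−r²) = 0.77 · 8.717798 / 0.638044 = 10.521

10.521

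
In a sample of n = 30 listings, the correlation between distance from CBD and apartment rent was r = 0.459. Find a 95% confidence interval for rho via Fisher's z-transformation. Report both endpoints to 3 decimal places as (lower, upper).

(0.118, 0.703)

z_r = atanh(0.459) = 0.496044;  SE = 1/√(n−3) = 1/√27 = 0.192450
z-limits: 0.496044 ± 1.960·0.192450 = 0.496044 ± 0.377202 = [0.118842, 0.873246]
ρ-limits: (tanh 0.118842, tanh 0.873246) = (0.118, 0.703)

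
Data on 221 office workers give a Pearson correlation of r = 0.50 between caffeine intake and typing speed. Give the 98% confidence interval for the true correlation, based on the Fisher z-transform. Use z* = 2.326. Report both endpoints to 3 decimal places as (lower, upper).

Fisher z: z_r = atanh(r) = ½·ln((1+0.50)/(1−0.50)) = 0.549306
SE(z) = 1/√(n−3) = 1/√218 = 0.067729
98% ⇒ z* = 2.326; margin = 2.326·0.067729 = 0.157538
CI on z-scale: (0.391768, 0.706844)
Back-transform: tanh(0.391768) = 0.372883, tanh(0.706844) = 0.608694

(0.373, 0.609)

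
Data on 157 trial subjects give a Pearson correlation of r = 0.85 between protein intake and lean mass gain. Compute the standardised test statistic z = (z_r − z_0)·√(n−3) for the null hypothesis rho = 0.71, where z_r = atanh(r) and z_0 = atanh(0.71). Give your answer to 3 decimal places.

4.579

z_r = atanh(0.85) = 1.256153,  z_0 = atanh(0.71) = 0.887184
SE = 1/√(n−3) = 1/√154 = 0.080582
z = (z_r − z_0)/SE = (1.256153 − 0.887184) / 0.080582 = 0.368969 / 0.080582 = 4.579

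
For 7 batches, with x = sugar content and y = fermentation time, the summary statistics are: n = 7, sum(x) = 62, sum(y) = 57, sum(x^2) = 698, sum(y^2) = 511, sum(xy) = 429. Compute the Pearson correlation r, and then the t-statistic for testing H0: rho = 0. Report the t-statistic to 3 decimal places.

S_xy = nΣxy − ΣxΣy = 7·429 − 62·57 = 3003 − 3534 = -531
S_xx = nΣx² − (Σx)² = 7·698 − 62² = 4886 − 3844 = 1042
S_yy = nΣy² − (Σy)² = 7·511 − 57² = 3577 − 3249 = 328
r = S_xy / √(S_xx·S_yy) = -531 / √(1042·328) = -531 / √341776 = -531 / 584.6161 = -0.9083
t = r·√(n−2)/√(1−r²) = -0.9083·√5 / √(1−0.825009) = -2.031021 / 0.418319 = -4.855

-4.855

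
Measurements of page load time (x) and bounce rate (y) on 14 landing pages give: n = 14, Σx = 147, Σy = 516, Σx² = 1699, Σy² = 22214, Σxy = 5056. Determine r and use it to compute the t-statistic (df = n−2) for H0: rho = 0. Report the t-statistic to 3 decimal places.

Numerator: nΣxy − (Σx)(Σy) = 14·5056 − (147)(516) = -5068
Denominator: √[(nΣx²−(Σx)²)(nΣy²−(Σy)²)]
  nΣx²−(Σx)² = 14·1699 − 21609 = 2177;  nΣy²−(Σy)² = 14·22214 − 266256 = 44740
  √(2177·44740) = √97398980 = 9869.0922
r = -5068 / 9869.0922 = -0.5135
t = r·√(n−2)/√(1−r²) = -0.5135·√12 / √(1−0.263682) = -1.778816 / 0.858090 = -2.073

-2.073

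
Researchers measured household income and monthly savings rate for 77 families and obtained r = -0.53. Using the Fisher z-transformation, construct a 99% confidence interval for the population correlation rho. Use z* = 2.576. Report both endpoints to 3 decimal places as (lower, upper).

Fisher z: z_r = atanh(r) = ½·ln((1+(-0.53))/(1−(-0.53))) = -0.590145
SE(z) = 1/√(n−3) = 1/√74 = 0.116248
99% ⇒ z* = 2.576; margin = 2.576·0.116248 = 0.299455
CI on z-scale: (-0.889600, -0.290690)
Back-transform: tanh(-0.889600) = -0.711196, tanh(-0.290690) = -0.282770

(-0.711, -0.283)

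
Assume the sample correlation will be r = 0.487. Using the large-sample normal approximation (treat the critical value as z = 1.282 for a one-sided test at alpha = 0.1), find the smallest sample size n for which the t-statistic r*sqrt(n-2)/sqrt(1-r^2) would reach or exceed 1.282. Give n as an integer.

8

r√(n−2)/√(1−r²) ≥ 1.282  ⇔  n−2 ≥ (1.282)²·(1−r²)/r²
(1−r²)/r² = (1−0.237169)/0.237169 = 3.2164
n ≥ 2 + 1.643524·3.2164 = 2 + 5.2862 = 7.2862
⌈7.2862⌉ = 8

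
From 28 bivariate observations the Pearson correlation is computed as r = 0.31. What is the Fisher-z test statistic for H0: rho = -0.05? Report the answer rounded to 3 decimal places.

1.853

z_r = atanh(0.31) = 0.320545,  z_0 = atanh(-0.05) = -0.050042
SE = 1/√(n−3) = 1/√25 = 0.200000
z = (z_r − z_0)/SE = (0.320545 − (-0.050042)) / 0.200000 = 0.370587 / 0.200000 = 1.853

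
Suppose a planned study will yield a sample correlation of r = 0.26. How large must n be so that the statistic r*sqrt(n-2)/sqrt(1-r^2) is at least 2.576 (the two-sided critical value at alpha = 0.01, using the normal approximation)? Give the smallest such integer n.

94

Need r·√(n−2)/√(1−r²) ≥ 2.576
√(n−2) ≥ 2.576·√(1−0.0676) / 0.26 = 2.576·0.965609 / 0.26 = 9.5670
n−2 ≥ 91.5275  ⇒  n ≥ 93.5275
Smallest integer n = 94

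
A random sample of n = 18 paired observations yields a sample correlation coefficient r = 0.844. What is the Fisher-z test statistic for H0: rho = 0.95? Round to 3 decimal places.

-2.312

Fisher z: atanh(0.844) = 1.234918, atanh(0.95) = 1.831781
z = (z_r − z_0)·√(n−3) = (1.234918 − 1.831781)·√15 = -0.596863 · 3.872983 = -2.312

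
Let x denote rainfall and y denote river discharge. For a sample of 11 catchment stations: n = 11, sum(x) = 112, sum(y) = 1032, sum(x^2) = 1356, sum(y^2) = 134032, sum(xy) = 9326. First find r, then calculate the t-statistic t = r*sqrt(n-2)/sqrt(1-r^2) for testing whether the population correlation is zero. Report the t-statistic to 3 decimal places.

S_xy = nΣxy − ΣxΣy = 11·9326 − 112·1032 = 102586 − 115584 = -12998
S_xx = nΣx² − (Σx)² = 11·1356 − 112² = 14916 − 12544 = 2372
S_yy = nΣy² − (Σy)² = 11·134032 − 1032² = 1474352 − 1065024 = 409328
r = S_xy / √(S_xx·S_yy) = -12998 / √(2372·409328) = -12998 / √970926016 = -12998 / 31159.6857 = -0.4171
t = r·√(n−2)/√(1−r²) = -0.4171·√9 / √(1−0.173972) = -1.251300 / 0.908861 = -1.377

-1.377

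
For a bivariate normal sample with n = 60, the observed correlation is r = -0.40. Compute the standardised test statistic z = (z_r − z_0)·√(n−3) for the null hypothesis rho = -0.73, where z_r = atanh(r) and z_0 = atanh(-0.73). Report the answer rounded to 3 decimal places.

3.813

Fisher z: atanh(-0.40) = -0.423649, atanh(-0.73) = -0.928727
z = (z_r − z_0)·√(n−3) = (-0.423649 − (-0.928727))·√57 = 0.505078 · 7.549834 = 3.813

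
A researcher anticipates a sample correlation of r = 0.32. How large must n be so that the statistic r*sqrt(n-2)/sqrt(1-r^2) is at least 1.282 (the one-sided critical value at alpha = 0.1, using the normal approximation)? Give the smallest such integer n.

r√(n−2)/√(1−r²) ≥ 1.282  ⇔  n−2 ≥ (1.282)²·(1−r²)/r²
(1−r²)/r² = (1−0.1024)/0.1024 = 8.7656
n ≥ 2 + 1.643524·8.7656 = 2 + 14.4065 = 16.4065
⌈16.4065⌉ = 17

17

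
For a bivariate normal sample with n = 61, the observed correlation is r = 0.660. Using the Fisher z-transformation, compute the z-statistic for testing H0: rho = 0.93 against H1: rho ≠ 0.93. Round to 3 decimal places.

z_r = atanh(0.660) = 0.792814,  z_0 = atanh(0.93) = 1.658390
SE = 1/√(n−3) = 1/√58 = 0.131306
z = (z_r − z_0)/SE = (0.792814 − 1.658390) / 0.131306 = -0.865576 / 0.131306 = -6.592

-6.592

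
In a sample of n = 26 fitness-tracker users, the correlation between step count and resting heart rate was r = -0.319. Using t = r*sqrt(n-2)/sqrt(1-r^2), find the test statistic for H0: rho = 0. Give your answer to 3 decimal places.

t = r·√(n−2) / √(1−r²) with r = -0.319, n = 26
  = -0.319·√24 / √(1 − 0.101761)
  = -0.319·4.898979 / 0.947755
  = -1.562774 / 0.947755 = -1.649

-1.649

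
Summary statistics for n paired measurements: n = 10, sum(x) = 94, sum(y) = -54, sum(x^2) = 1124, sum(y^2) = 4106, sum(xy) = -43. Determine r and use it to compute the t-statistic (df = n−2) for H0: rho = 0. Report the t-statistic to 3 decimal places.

Numerator: nΣxy − (Σx)(Σy) = 10·(-43) − (94)(-54) = 4646
Denominator: √[(nΣx²−(Σx)²)(nΣy²−(Σy)²)]
  nΣx²−(Σx)² = 10·1124 − 8836 = 2404;  nΣy²−(Σy)² = 10·4106 − 2916 = 38144
  √(2404·38144) = √91698176 = 9575.9165
r = 4646 / 9575.9165 = 0.4852
t = r·√(n−2)/√(1−r²) = 0.4852·√8 / √(1−0.235419) = 1.372353 / 0.874403 = 1.569

1.569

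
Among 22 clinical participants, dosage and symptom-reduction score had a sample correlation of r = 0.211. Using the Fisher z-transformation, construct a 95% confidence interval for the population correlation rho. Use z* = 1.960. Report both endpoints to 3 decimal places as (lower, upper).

Fisher z: z_r = atanh(r) = ½·ln((1+0.211)/(1−0.211)) = 0.214218
SE(z) = 1/√(n−3) = 1/√19 = 0.229416
95% ⇒ z* = 1.960; margin = 1.960·0.229416 = 0.449655
CI on z-scale: (-0.235437, 0.663873)
Back-transform: tanh(-0.235437) = -0.231181, tanh(0.663873) = 0.580935

(-0.231, 0.581)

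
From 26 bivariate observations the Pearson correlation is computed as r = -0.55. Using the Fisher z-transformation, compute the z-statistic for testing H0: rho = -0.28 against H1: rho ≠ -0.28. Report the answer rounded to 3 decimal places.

Fisher z: atanh(-0.55) = -0.618381, atanh(-0.28) = -0.287682
z = (z_r − z_0)·√(n−3) = (-0.618381 − (-0.287682))·√23 = -0.330699 · 4.795832 = -1.586

-1.586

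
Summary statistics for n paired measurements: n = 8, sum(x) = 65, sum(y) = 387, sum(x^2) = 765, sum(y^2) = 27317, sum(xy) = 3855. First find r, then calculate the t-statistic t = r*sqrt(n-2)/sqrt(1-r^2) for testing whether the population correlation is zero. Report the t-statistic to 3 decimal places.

S_xy = nΣxy − ΣxΣy = 8·3855 − 65·387 = 30840 − 25155 = 5685
S_xx = nΣx² − (Σx)² = 8·765 − 65² = 6120 − 4225 = 1895
S_yy = nΣy² − (Σy)² = 8·27317 − 387² = 218536 − 149769 = 68767
r = S_xy / √(S_xx·S_yy) = 5685 / √(1895·68767) = 5685 / √130313465 = 5685 / 11415.4923 = 0.4980
t = r·√(n−2)/√(1−r²) = 0.4980·√6 / √(1−0.248004) = 1.219846 / 0.867177 = 1.407

1.407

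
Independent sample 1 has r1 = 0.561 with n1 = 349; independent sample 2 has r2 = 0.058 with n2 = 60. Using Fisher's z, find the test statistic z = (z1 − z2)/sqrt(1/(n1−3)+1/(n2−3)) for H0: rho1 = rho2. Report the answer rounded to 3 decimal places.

z1 = atanh(0.561) = 0.634291,  z2 = atanh(0.058) = 0.058065
SE = √(1/(n1−3) + 1/(n2−3)) = √(1/346 + 1/57) = √(0.0028902 + 0.0175439) = √0.0204341 = 0.142948
z = (z1 − z2)/SE = (0.634291 − 0.058065) / 0.142948 = 0.576226 / 0.142948 = 4.031

4.031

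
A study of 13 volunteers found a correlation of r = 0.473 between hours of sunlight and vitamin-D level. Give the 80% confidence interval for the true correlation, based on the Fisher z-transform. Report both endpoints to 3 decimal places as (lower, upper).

Fisher z: z_r = atanh(r) = ½·ln((1+0.473)/(1−0.473)) = 0.513928
SE(z) = 1/√(n−3) = 1/√10 = 0.316228
80% ⇒ z* = 1.282; margin = 1.282·0.316228 = 0.405404
CI on z-scale: (0.108524, 0.919332)
Back-transform: tanh(0.108524) = 0.108100, tanh(0.919332) = 0.725581

(0.108, 0.726)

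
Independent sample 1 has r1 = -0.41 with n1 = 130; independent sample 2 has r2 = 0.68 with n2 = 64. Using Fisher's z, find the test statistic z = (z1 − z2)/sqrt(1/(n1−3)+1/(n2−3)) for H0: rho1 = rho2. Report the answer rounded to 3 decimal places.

z1 = atanh(-0.41) = -0.435611,  z2 = atanh(0.68) = 0.829114
SE = √(1/(n1−3) + 1/(n2−3)) = √(1/127 + 1/61) = √(0.0078740 + 0.0163934) = √0.0242674 = 0.155780
z = (z1 − z2)/SE = (-0.435611 − 0.829114) / 0.155780 = -1.264725 / 0.155780 = -8.119

-8.119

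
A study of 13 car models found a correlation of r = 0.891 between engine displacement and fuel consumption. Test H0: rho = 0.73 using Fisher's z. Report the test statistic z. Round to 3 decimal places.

1.575

Fisher z: atanh(0.891) = 1.426757, atanh(0.73) = 0.928727
z = (z_r − z_0)·√(n−3) = (1.426757 − 0.928727)·√10 = 0.498030 · 3.162278 = 1.575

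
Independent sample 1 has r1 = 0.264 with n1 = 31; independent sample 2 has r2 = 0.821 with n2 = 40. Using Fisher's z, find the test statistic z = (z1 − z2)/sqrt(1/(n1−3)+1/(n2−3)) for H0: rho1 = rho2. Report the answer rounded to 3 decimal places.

Fisher z-transforms: z1 = atanh(0.264) = 0.270403, z2 = atanh(0.821) = 1.159878; difference d = -0.889475
Var(d) = 1/28 + 1/37 = 0.0357143 + 0.0270270 = 0.0627413
z = d/√Var(d) = -0.889475 / √0.0627413 = -0.889475 / 0.250482 = -3.551

-3.551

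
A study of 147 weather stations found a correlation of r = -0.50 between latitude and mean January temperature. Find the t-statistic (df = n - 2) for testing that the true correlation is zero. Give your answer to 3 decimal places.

1 − r² = 1 − 0.2500 = 0.7500;  √(1−r²) = 0.866025
√(n−2) = √145 = 12.041595
t = r·√(n−2)/√(1−r²) = -0.50 · 12.041595 / 0.866025 = -6.952

-6.952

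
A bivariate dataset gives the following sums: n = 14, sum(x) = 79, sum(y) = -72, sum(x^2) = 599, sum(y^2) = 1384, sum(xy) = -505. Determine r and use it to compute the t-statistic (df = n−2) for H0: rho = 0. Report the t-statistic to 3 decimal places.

Numerator: nΣxy − (Σx)(Σy) = 14·(-505) − (79)(-72) = -1382
Denominator: √[(nΣx²−(Σx)²)(nΣy²−(Σy)²)]
  nΣx²−(Σx)² = 14·599 − 6241 = 2145;  nΣy²−(Σy)² = 14·1384 − 5184 = 14192
  √(2145·14192) = √30441840 = 5517.4124
r = -1382 / 5517.4124 = -0.2505
t = r·√(n−2)/√(1−r²) = -0.2505·√12 / √(1−0.062750) = -0.867757 / 0.968117 = -0.896

-0.896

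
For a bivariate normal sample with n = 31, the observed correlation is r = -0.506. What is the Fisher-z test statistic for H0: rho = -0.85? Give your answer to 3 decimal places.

3.698

Fisher z: atanh(-0.506) = -0.557338, atanh(-0.85) = -1.256153
z = (z_r − z_0)·√(n−3) = (-0.557338 − (-1.256153))·√28 = 0.698815 · 5.291503 = 3.698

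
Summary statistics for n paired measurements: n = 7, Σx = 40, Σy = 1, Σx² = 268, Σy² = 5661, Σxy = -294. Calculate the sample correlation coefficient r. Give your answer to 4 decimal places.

-0.6344

Numerator: nΣxy − (Σx)(Σy) = 7·(-294) − (40)(1) = -2098
Denominator: √[(nΣx²−(Σx)²)(nΣy²−(Σy)²)]
  nΣx²−(Σx)² = 7·268 − 1600 = 276;  nΣy²−(Σy)² = 7·5661 − 1 = 39626
  √(276·39626) = √10936776 = 3307.0797
r = -2098 / 3307.0797 = -0.6344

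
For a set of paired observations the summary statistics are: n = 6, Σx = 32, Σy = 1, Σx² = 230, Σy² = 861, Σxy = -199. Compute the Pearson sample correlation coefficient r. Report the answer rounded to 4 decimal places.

Numerator: nΣxy − (Σx)(Σy) = 6·(-199) − (32)(1) = -1226
Denominator: √[(nΣx²−(Σx)²)(nΣy²−(Σy)²)]
  nΣx²−(Σx)² = 6·230 − 1024 = 356;  nΣy²−(Σy)² = 6·861 − 1 = 5165
  √(356·5165) = √1838740 = 1356.0015
r = -1226 / 1356.0015 = -0.9041

-0.9041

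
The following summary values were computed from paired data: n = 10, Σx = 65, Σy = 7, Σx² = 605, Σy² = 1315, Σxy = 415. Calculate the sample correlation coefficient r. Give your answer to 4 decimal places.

0.7557

S_xy = nΣxy − ΣxΣy = 10·415 − 65·7 = 4150 − 455 = 3695
S_xx = nΣx² − (Σx)² = 10·605 − 65² = 6050 − 4225 = 1825
S_yy = nΣy² − (Σy)² = 10·1315 − 7² = 13150 − 49 = 13101
r = S_xy / √(S_xx·S_yy) = 3695 / √(1825·13101) = 3695 / √23909325 = 3695 / 4889.7162 = 0.7557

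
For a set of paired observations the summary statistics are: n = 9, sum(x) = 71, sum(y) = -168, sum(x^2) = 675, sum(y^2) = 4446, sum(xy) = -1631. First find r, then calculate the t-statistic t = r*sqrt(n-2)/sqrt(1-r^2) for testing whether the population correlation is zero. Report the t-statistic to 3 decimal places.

-3.385

Numerator: nΣxy − (Σx)(Σy) = 9·(-1631) − (71)(-168) = -2751
Denominator: √[(nΣx²−(Σx)²)(nΣy²−(Σy)²)]
  nΣx²−(Σx)² = 9·675 − 5041 = 1034;  nΣy²−(Σy)² = 9·4446 − 28224 = 11790
  √(1034·11790) = √12190860 = 3491.5412
r = -2751 / 3491.5412 = -0.7879
t = r·√(n−2)/√(1−r²) = -0.7879·√7 / √(1−0.620786) = -2.084587 / 0.615804 = -3.385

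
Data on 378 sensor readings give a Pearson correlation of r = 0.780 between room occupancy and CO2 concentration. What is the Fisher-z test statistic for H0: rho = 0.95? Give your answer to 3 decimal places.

z_r = atanh(0.780) = 1.045371,  z_0 = atanh(0.95) = 1.831781
SE = 1/√(n−3) = 1/√375 = 0.051640
z = (z_r − z_0)/SE = (1.045371 − 1.831781) / 0.051640 = -0.786410 / 0.051640 = -15.229

-15.229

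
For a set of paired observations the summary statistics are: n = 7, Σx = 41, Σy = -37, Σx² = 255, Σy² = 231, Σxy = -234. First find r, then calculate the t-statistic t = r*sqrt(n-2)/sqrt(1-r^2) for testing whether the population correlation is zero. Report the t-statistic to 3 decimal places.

-2.562

Numerator: nΣxy − (Σx)(Σy) = 7·(-234) − (41)(-37) = -121
Denominator: √[(nΣx²−(Σx)²)(nΣy²−(Σy)²)]
  nΣx²−(Σx)² = 7·255 − 1681 = 104;  nΣy²−(Σy)² = 7·231 − 1369 = 248
  √(104·248) = √25792 = 160.5989
r = -121 / 160.5989 = -0.7534
t = r·√(n−2)/√(1−r²) = -0.7534·√5 / √(1−0.567612) = -1.684654 / 0.657562 = -2.562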